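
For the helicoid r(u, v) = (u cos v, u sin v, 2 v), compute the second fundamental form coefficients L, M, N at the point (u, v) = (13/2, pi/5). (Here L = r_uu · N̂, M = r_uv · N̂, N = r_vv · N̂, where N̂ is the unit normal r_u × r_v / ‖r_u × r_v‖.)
L = 0;  M = -4*sqrt(185)/185;  N = 0

Compute the unit normal N̂(u, v) = (2*sin(v)/sqrt(u^2 + 4), -2*cos(v)/sqrt(u^2 + 4), u/sqrt(u^2 + 4)), and the second partials r_uu, r_uv, r_vv. Take dot products:
  L(u, v) = r_uu · N̂ = 0,
  M(u, v) = r_uv · N̂ = -2/sqrt(u^2 + 4),
  N(u, v) = r_vv · N̂ = 0.
Evaluating at (u, v) = (13/2, pi/5):
  L = 0, M = -4*sqrt(185)/185, N = 0.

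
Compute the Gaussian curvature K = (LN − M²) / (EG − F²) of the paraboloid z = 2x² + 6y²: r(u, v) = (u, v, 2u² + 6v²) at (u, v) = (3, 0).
K = 48/21025

Coefficients of the first fundamental form: E = 16*u^2 + 1, F = 48*u*v, G = 144*v^2 + 1.
Coefficients of the second fundamental form: L = 4/sqrt(16*u^2 + 144*v^2 + 1), M = 0, N = 12/sqrt(16*u^2 + 144*v^2 + 1).
Assemble K = (LN − M²)/(EG − F²) = 48/(256*u^4 + 4608*u^2*v^2 + 32*u^2 + 20736*v^4 + 288*v^2 + 1). At (u, v) = (3, 0): K = 48/21025.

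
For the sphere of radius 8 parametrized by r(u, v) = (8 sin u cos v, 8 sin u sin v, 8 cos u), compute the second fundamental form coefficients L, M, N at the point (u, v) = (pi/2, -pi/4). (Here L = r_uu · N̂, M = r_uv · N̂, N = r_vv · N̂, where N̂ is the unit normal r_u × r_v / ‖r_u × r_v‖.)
L = -8;  M = 0;  N = -8

Compute the unit normal N̂(u, v) = (sin(u)^2*cos(v)/Abs(sin(u)), sin(u)^2*sin(v)/Abs(sin(u)), sin(2*u)/(2*Abs(sin(u)))), and the second partials r_uu, r_uv, r_vv. Take dot products:
  L(u, v) = r_uu · N̂ = -8*sin(u)/Abs(sin(u)),
  M(u, v) = r_uv · N̂ = 0,
  N(u, v) = r_vv · N̂ = -8*sin(u)^3/Abs(sin(u)).
Evaluating at (u, v) = (pi/2, -pi/4):
  L = -8, M = 0, N = -8.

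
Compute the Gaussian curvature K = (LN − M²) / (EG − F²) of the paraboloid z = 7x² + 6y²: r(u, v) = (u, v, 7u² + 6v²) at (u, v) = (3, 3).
K = 168/9369721

Coefficients of the first fundamental form: E = 196*u^2 + 1, F = 168*u*v, G = 144*v^2 + 1.
Coefficients of the second fundamental form: L = 14/sqrt(196*u^2 + 144*v^2 + 1), M = 0, N = 12/sqrt(196*u^2 + 144*v^2 + 1).
Assemble K = (LN − M²)/(EG − F²) = 168/(38416*u^4 + 56448*u^2*v^2 + 392*u^2 + 20736*v^4 + 288*v^2 + 1). At (u, v) = (3, 3): K = 168/9369721.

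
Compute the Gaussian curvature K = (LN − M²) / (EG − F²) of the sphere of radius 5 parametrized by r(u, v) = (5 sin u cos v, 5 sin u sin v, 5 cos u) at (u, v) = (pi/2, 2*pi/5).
K = 1/25

Coefficients of the first fundamental form: E = 25, F = 0, G = 25*sin(u)^2.
Coefficients of the second fundamental form: L = -5*sin(u)/Abs(sin(u)), M = 0, N = -5*sin(u)^3/Abs(sin(u)).
Assemble K = (LN − M²)/(EG − F²) = 1/25. At (u, v) = (pi/2, 2*pi/5): K = 1/25.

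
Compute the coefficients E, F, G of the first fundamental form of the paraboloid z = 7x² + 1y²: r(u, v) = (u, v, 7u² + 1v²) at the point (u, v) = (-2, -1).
E = 785;  F = 56;  G = 5

Partials: r_u = (1, 0, 14*u), r_v = (0, 1, 2*v). As functions of (u, v):
  E = r_u · r_u = 196*u^2 + 1,
  F = r_u · r_v = 28*u*v,
  G = r_v · r_v = 4*v^2 + 1.
Evaluating at (u, v) = (-2, -1): E = 785, F = 56, G = 5.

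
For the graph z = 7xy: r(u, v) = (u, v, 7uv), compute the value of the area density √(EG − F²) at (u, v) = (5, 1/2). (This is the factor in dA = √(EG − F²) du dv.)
√(EG − F²)|_{(5, 1/2)} = sqrt(4953)/2

E = 49*v^2 + 1, F = 49*u*v, G = 49*u^2 + 1, so EG − F² = 49*u^2 + 49*v^2 + 1. Taking the positive square root: √(EG − F²) = sqrt(49*u^2 + 49*v^2 + 1). At (u, v) = (5, 1/2): sqrt(4953)/2.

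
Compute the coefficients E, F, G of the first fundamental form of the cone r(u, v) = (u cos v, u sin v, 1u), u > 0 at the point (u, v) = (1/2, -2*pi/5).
E = 2;  F = 0;  G = 1/4

Partials: r_u = (cos(v), sin(v), 1), r_v = (-u*sin(v), u*cos(v), 0). As functions of (u, v):
  E = r_u · r_u = 2,
  F = r_u · r_v = 0,
  G = r_v · r_v = u^2.
Evaluating at (u, v) = (1/2, -2*pi/5): E = 2, F = 0, G = 1/4.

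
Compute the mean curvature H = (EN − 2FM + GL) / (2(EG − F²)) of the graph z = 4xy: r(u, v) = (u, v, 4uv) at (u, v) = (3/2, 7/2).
H = -336*sqrt(233)/54289

With E = 16*v^2 + 1, F = 16*u*v, G = 16*u^2 + 1, L = 0, M = 4/sqrt(16*u^2 + 16*v^2 + 1), N = 0, assemble
  H = (EN − 2FM + GL) / (2(EG − F²)) = -64*u*v/(16*u^2 + 16*v^2 + 1)^(3/2).
At (u, v) = (3/2, 7/2): H = -336*sqrt(233)/54289.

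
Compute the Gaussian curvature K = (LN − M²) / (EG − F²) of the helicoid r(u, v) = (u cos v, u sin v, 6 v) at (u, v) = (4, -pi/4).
K = -9/676

Coefficients of the first fundamental form: E = 1, F = 0, G = u^2 + 36.
Coefficients of the second fundamental form: L = 0, M = -6/sqrt(u^2 + 36), N = 0.
Assemble K = (LN − M²)/(EG − F²) = -36/(u^2 + 36)^2. At (u, v) = (4, -pi/4): K = -9/676.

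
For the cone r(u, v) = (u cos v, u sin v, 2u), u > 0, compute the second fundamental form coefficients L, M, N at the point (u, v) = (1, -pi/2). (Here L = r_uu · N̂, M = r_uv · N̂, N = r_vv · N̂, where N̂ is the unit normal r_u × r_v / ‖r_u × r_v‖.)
L = 0;  M = 0;  N = 2*sqrt(5)/5

Compute the unit normal N̂(u, v) = (-2*sqrt(5)*u*cos(v)/(5*Abs(u)), -2*sqrt(5)*u*sin(v)/(5*Abs(u)), sqrt(5)*u/(5*Abs(u))), and the second partials r_uu, r_uv, r_vv. Take dot products:
  L(u, v) = r_uu · N̂ = 0,
  M(u, v) = r_uv · N̂ = 0,
  N(u, v) = r_vv · N̂ = 2*sqrt(5)*u^2/(5*Abs(u)).
Evaluating at (u, v) = (1, -pi/2):
  L = 0, M = 0, N = 2*sqrt(5)/5.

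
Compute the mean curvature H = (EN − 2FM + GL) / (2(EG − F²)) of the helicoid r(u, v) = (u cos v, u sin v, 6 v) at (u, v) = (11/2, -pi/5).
H = 0

With E = 1, F = 0, G = u^2 + 36, L = 0, M = -6/sqrt(u^2 + 36), N = 0, assemble
  H = (EN − 2FM + GL) / (2(EG − F²)) = 0.
At (u, v) = (11/2, -pi/5): H = 0.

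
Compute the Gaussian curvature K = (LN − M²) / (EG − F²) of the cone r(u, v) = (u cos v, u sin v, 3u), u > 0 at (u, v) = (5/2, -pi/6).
K = 0

Coefficients of the first fundamental form: E = 10, F = 0, G = u^2.
Coefficients of the second fundamental form: L = 0, M = 0, N = 3*sqrt(10)*u^2/(10*Abs(u)).
Assemble K = (LN − M²)/(EG − F²) = 0. At (u, v) = (5/2, -pi/6): K = 0.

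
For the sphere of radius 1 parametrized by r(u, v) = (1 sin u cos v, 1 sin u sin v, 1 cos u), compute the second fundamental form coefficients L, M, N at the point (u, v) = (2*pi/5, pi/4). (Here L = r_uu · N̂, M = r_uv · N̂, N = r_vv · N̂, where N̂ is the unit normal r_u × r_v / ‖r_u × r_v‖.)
L = -1;  M = 0;  N = -5/8 - sqrt(5)/8

Compute the unit normal N̂(u, v) = (sin(u)^2*cos(v)/Abs(sin(u)), sin(u)^2*sin(v)/Abs(sin(u)), sin(2*u)/(2*Abs(sin(u)))), and the second partials r_uu, r_uv, r_vv. Take dot products:
  L(u, v) = r_uu · N̂ = -sin(u)/Abs(sin(u)),
  M(u, v) = r_uv · N̂ = 0,
  N(u, v) = r_vv · N̂ = -sin(u)^3/Abs(sin(u)).
Evaluating at (u, v) = (2*pi/5, pi/4):
  L = -1, M = 0, N = -5/8 - sqrt(5)/8.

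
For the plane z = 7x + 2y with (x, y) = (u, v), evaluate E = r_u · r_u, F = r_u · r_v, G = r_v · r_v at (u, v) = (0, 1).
E = 50;  F = 14;  G = 5

Partials: r_u = (1, 0, 7), r_v = (0, 1, 2). As functions of (u, v):
  E = r_u · r_u = 50,
  F = r_u · r_v = 14,
  G = r_v · r_v = 5.
Evaluating at (u, v) = (0, 1): E = 50, F = 14, G = 5.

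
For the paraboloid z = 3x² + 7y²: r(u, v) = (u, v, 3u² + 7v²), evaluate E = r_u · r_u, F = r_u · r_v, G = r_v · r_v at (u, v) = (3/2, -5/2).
E = 82;  F = -315;  G = 1226

Partials: r_u = (1, 0, 6*u), r_v = (0, 1, 14*v). As functions of (u, v):
  E = r_u · r_u = 36*u^2 + 1,
  F = r_u · r_v = 84*u*v,
  G = r_v · r_v = 196*v^2 + 1.
Evaluating at (u, v) = (3/2, -5/2): E = 82, F = -315, G = 1226.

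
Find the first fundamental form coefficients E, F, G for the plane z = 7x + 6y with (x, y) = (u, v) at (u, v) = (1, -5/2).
E = 50;  F = 42;  G = 37

Partials: r_u = (1, 0, 7), r_v = (0, 1, 6). As functions of (u, v):
  E = r_u · r_u = 50,
  F = r_u · r_v = 42,
  G = r_v · r_v = 37.
Evaluating at (u, v) = (1, -5/2): E = 50, F = 42, G = 37.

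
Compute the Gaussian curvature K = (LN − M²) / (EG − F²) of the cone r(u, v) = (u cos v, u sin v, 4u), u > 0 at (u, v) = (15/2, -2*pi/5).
K = 0

Coefficients of the first fundamental form: E = 17, F = 0, G = u^2.
Coefficients of the second fundamental form: L = 0, M = 0, N = 4*sqrt(17)*u^2/(17*Abs(u)).
Assemble K = (LN − M²)/(EG − F²) = 0. At (u, v) = (15/2, -2*pi/5): K = 0.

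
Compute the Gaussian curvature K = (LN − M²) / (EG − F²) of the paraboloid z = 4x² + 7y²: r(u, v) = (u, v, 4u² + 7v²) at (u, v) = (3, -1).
K = 112/597529

Coefficients of the first fundamental form: E = 64*u^2 + 1, F = 112*u*v, G = 196*v^2 + 1.
Coefficients of the second fundamental form: L = 8/sqrt(64*u^2 + 196*v^2 + 1), M = 0, N = 14/sqrt(64*u^2 + 196*v^2 + 1).
Assemble K = (LN − M²)/(EG − F²) = 112/(4096*u^4 + 25088*u^2*v^2 + 128*u^2 + 38416*v^4 + 392*v^2 + 1). At (u, v) = (3, -1): K = 112/597529.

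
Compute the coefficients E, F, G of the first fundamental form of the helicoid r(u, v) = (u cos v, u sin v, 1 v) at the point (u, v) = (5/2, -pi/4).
E = 1;  F = 0;  G = 29/4

Partials: r_u = (cos(v), sin(v), 0), r_v = (-u*sin(v), u*cos(v), 1). As functions of (u, v):
  E = r_u · r_u = 1,
  F = r_u · r_v = 0,
  G = r_v · r_v = u^2 + 1.
Evaluating at (u, v) = (5/2, -pi/4): E = 1, F = 0, G = 29/4.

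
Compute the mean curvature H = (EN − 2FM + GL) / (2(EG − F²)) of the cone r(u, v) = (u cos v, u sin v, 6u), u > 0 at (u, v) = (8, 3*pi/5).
H = 3*sqrt(37)/296

With E = 37, F = 0, G = u^2, L = 0, M = 0, N = 6*sqrt(37)*u^2/(37*Abs(u)), assemble
  H = (EN − 2FM + GL) / (2(EG − F²)) = 3*sqrt(37)/(37*Abs(u)).
At (u, v) = (8, 3*pi/5): H = 3*sqrt(37)/296.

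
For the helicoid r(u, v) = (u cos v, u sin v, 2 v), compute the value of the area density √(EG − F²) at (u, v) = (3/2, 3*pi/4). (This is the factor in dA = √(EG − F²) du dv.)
√(EG − F²)|_{(3/2, 3*pi/4)} = 5/2

E = 1, F = 0, G = u^2 + 4, so EG − F² = u^2 + 4. Taking the positive square root: √(EG − F²) = sqrt(u^2 + 4). At (u, v) = (3/2, 3*pi/4): 5/2.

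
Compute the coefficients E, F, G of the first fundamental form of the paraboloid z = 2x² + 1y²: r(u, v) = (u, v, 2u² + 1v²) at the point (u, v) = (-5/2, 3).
E = 101;  F = -60;  G = 37

Partials: r_u = (1, 0, 4*u), r_v = (0, 1, 2*v). As functions of (u, v):
  E = r_u · r_u = 16*u^2 + 1,
  F = r_u · r_v = 8*u*v,
  G = r_v · r_v = 4*v^2 + 1.
Evaluating at (u, v) = (-5/2, 3): E = 101, F = -60, G = 37.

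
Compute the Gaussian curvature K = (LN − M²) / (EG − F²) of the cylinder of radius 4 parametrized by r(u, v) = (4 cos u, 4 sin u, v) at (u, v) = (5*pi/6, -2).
K = 0

Coefficients of the first fundamental form: E = 16, F = 0, G = 1.
Coefficients of the second fundamental form: L = -4, M = 0, N = 0.
Assemble K = (LN − M²)/(EG − F²) = 0. At (u, v) = (5*pi/6, -2): K = 0.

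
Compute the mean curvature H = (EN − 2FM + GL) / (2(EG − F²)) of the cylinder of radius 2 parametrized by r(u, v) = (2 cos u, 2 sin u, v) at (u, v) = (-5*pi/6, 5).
H = -1/4

With E = 4, F = 0, G = 1, L = -2, M = 0, N = 0, assemble
  H = (EN − 2FM + GL) / (2(EG − F²)) = -1/4.
At (u, v) = (-5*pi/6, 5): H = -1/4.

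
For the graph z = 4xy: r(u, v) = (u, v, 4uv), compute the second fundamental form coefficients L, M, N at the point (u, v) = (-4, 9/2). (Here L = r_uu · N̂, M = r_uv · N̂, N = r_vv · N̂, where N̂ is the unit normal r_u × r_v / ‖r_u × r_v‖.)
L = 0;  M = 4*sqrt(581)/581;  N = 0

Compute the unit normal N̂(u, v) = (-4*v/sqrt(16*u^2 + 16*v^2 + 1), -4*u/sqrt(16*u^2 + 16*v^2 + 1), 1/sqrt(16*u^2 + 16*v^2 + 1)), and the second partials r_uu, r_uv, r_vv. Take dot products:
  L(u, v) = r_uu · N̂ = 0,
  M(u, v) = r_uv · N̂ = 4/sqrt(16*u^2 + 16*v^2 + 1),
  N(u, v) = r_vv · N̂ = 0.
Evaluating at (u, v) = (-4, 9/2):
  L = 0, M = 4*sqrt(581)/581, N = 0.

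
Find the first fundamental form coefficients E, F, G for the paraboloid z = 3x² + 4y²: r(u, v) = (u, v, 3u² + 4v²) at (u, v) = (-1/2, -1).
E = 10;  F = 24;  G = 65

Partials: r_u = (1, 0, 6*u), r_v = (0, 1, 8*v). As functions of (u, v):
  E = r_u · r_u = 36*u^2 + 1,
  F = r_u · r_v = 48*u*v,
  G = r_v · r_v = 64*v^2 + 1.
Evaluating at (u, v) = (-1/2, -1): E = 10, F = 24, G = 65.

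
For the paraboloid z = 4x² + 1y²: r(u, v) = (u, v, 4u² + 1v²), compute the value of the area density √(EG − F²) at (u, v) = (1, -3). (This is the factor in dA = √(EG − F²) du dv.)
√(EG − F²)|_{(1, -3)} = sqrt(101)

E = 64*u^2 + 1, F = 16*u*v, G = 4*v^2 + 1, so EG − F² = 64*u^2 + 4*v^2 + 1. Taking the positive square root: √(EG − F²) = sqrt(64*u^2 + 4*v^2 + 1). At (u, v) = (1, -3): sqrt(101).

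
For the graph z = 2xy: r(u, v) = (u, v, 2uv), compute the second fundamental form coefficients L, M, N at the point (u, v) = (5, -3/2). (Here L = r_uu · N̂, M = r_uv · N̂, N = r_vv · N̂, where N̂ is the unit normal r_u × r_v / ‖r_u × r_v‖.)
L = 0;  M = sqrt(110)/55;  N = 0

Compute the unit normal N̂(u, v) = (-2*v/sqrt(4*u^2 + 4*v^2 + 1), -2*u/sqrt(4*u^2 + 4*v^2 + 1), 1/sqrt(4*u^2 + 4*v^2 + 1)), and the second partials r_uu, r_uv, r_vv. Take dot products:
  L(u, v) = r_uu · N̂ = 0,
  M(u, v) = r_uv · N̂ = 2/sqrt(4*u^2 + 4*v^2 + 1),
  N(u, v) = r_vv · N̂ = 0.
Evaluating at (u, v) = (5, -3/2):
  L = 0, M = sqrt(110)/55, N = 0.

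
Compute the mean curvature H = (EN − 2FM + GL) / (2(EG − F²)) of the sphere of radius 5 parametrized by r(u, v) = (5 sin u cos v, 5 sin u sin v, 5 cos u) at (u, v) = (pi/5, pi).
H = -1/5

With E = 25, F = 0, G = 25*sin(u)^2, L = -5*sin(u)/Abs(sin(u)), M = 0, N = -5*sin(u)^3/Abs(sin(u)), assemble
  H = (EN − 2FM + GL) / (2(EG − F²)) = -sin(u)/(5*Abs(sin(u))).
At (u, v) = (pi/5, pi): H = -1/5.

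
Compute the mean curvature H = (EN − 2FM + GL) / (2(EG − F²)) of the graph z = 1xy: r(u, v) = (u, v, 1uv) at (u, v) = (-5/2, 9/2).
H = 9*sqrt(110)/1210

With E = v^2 + 1, F = u*v, G = u^2 + 1, L = 0, M = 1/sqrt(u^2 + v^2 + 1), N = 0, assemble
  H = (EN − 2FM + GL) / (2(EG − F²)) = -u*v/(u^2 + v^2 + 1)^(3/2).
At (u, v) = (-5/2, 9/2): H = 9*sqrt(110)/1210.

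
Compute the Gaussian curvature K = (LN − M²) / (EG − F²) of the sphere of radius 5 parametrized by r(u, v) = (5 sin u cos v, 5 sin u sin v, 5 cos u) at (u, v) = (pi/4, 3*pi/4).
K = 1/25

Coefficients of the first fundamental form: E = 25, F = 0, G = 25*sin(u)^2.
Coefficients of the second fundamental form: L = -5*sin(u)/Abs(sin(u)), M = 0, N = -5*sin(u)^3/Abs(sin(u)).
Assemble K = (LN − M²)/(EG − F²) = 1/25. At (u, v) = (pi/4, 3*pi/4): K = 1/25.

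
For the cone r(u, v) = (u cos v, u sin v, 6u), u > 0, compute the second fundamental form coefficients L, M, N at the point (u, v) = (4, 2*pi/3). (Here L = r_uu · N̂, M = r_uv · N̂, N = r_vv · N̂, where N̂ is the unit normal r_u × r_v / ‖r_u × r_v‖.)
L = 0;  M = 0;  N = 24*sqrt(37)/37

Compute the unit normal N̂(u, v) = (-6*sqrt(37)*u*cos(v)/(37*Abs(u)), -6*sqrt(37)*u*sin(v)/(37*Abs(u)), sqrt(37)*u/(37*Abs(u))), and the second partials r_uu, r_uv, r_vv. Take dot products:
  L(u, v) = r_uu · N̂ = 0,
  M(u, v) = r_uv · N̂ = 0,
  N(u, v) = r_vv · N̂ = 6*sqrt(37)*u^2/(37*Abs(u)).
Evaluating at (u, v) = (4, 2*pi/3):
  L = 0, M = 0, N = 24*sqrt(37)/37.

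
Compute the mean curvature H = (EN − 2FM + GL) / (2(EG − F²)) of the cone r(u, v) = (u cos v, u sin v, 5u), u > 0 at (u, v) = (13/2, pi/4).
H = 5*sqrt(26)/338

With E = 26, F = 0, G = u^2, L = 0, M = 0, N = 5*sqrt(26)*u^2/(26*Abs(u)), assemble
  H = (EN − 2FM + GL) / (2(EG − F²)) = 5*sqrt(26)/(52*Abs(u)).
At (u, v) = (13/2, pi/4): H = 5*sqrt(26)/338.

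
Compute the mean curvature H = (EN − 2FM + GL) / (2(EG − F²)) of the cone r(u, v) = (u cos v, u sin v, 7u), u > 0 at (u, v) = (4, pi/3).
H = 7*sqrt(2)/80

With E = 50, F = 0, G = u^2, L = 0, M = 0, N = 7*sqrt(2)*u^2/(10*Abs(u)), assemble
  H = (EN − 2FM + GL) / (2(EG − F²)) = 7*sqrt(2)/(20*Abs(u)).
At (u, v) = (4, pi/3): H = 7*sqrt(2)/80.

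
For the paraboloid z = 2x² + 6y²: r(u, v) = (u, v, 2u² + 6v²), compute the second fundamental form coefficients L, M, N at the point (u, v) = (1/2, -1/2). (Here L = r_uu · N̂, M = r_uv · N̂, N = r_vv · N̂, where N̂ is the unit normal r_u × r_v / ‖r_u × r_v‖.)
L = 4*sqrt(41)/41;  M = 0;  N = 12*sqrt(41)/41

Compute the unit normal N̂(u, v) = (-4*u/sqrt(16*u^2 + 144*v^2 + 1), -12*v/sqrt(16*u^2 + 144*v^2 + 1), 1/sqrt(16*u^2 + 144*v^2 + 1)), and the second partials r_uu, r_uv, r_vv. Take dot products:
  L(u, v) = r_uu · N̂ = 4/sqrt(16*u^2 + 144*v^2 + 1),
  M(u, v) = r_uv · N̂ = 0,
  N(u, v) = r_vv · N̂ = 12/sqrt(16*u^2 + 144*v^2 + 1).
Evaluating at (u, v) = (1/2, -1/2):
  L = 4*sqrt(41)/41, M = 0, N = 12*sqrt(41)/41.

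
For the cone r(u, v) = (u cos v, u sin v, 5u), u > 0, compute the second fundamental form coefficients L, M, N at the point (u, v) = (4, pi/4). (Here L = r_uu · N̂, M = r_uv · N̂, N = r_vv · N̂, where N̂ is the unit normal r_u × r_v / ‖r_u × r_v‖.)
L = 0;  M = 0;  N = 10*sqrt(26)/13

Compute the unit normal N̂(u, v) = (-5*sqrt(26)*u*cos(v)/(26*Abs(u)), -5*sqrt(26)*u*sin(v)/(26*Abs(u)), sqrt(26)*u/(26*Abs(u))), and the second partials r_uu, r_uv, r_vv. Take dot products:
  L(u, v) = r_uu · N̂ = 0,
  M(u, v) = r_uv · N̂ = 0,
  N(u, v) = r_vv · N̂ = 5*sqrt(26)*u^2/(26*Abs(u)).
Evaluating at (u, v) = (4, pi/4):
  L = 0, M = 0, N = 10*sqrt(26)/13.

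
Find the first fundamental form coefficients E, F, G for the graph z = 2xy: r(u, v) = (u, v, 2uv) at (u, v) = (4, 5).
E = 101;  F = 80;  G = 65

Partials: r_u = (1, 0, 2*v), r_v = (0, 1, 2*u). As functions of (u, v):
  E = r_u · r_u = 4*v^2 + 1,
  F = r_u · r_v = 4*u*v,
  G = r_v · r_v = 4*u^2 + 1.
Evaluating at (u, v) = (4, 5): E = 101, F = 80, G = 65.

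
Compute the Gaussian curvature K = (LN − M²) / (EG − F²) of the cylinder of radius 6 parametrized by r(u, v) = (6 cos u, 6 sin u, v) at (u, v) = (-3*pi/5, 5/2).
K = 0

Coefficients of the first fundamental form: E = 36, F = 0, G = 1.
Coefficients of the second fundamental form: L = -6, M = 0, N = 0.
Assemble K = (LN − M²)/(EG − F²) = 0. At (u, v) = (-3*pi/5, 5/2): K = 0.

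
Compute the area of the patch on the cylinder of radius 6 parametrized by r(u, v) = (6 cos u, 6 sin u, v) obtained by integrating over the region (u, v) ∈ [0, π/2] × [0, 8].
Area = 24*pi

Area = ∫∫ √(EG − F²) du dv with √(EG − F²) = 6. Integrating over [0, π/2] × [0, 8] gives 24*pi.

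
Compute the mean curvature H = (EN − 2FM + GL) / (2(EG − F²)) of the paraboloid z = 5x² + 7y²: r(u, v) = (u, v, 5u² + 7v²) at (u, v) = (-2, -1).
H = 1264*sqrt(597)/118803

With E = 100*u^2 + 1, F = 140*u*v, G = 196*v^2 + 1, L = 10/sqrt(100*u^2 + 196*v^2 + 1), M = 0, N = 14/sqrt(100*u^2 + 196*v^2 + 1), assemble
  H = (EN − 2FM + GL) / (2(EG − F²)) = 4*(175*u^2 + 245*v^2 + 3)/(100*u^2 + 196*v^2 + 1)^(3/2).
At (u, v) = (-2, -1): H = 1264*sqrt(597)/118803.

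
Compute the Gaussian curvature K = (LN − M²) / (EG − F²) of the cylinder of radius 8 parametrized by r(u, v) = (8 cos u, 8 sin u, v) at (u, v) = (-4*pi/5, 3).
K = 0

Coefficients of the first fundamental form: E = 64, F = 0, G = 1.
Coefficients of the second fundamental form: L = -8, M = 0, N = 0.
Assemble K = (LN − M²)/(EG − F²) = 0. At (u, v) = (-4*pi/5, 3): K = 0.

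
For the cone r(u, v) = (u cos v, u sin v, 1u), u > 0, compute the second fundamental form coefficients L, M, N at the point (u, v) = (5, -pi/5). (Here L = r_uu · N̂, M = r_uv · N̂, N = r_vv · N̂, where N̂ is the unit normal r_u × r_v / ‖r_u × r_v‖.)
L = 0;  M = 0;  N = 5*sqrt(2)/2

Compute the unit normal N̂(u, v) = (-sqrt(2)*u*cos(v)/(2*Abs(u)), -sqrt(2)*u*sin(v)/(2*Abs(u)), sqrt(2)*u/(2*Abs(u))), and the second partials r_uu, r_uv, r_vv. Take dot products:
  L(u, v) = r_uu · N̂ = 0,
  M(u, v) = r_uv · N̂ = 0,
  N(u, v) = r_vv · N̂ = sqrt(2)*u^2/(2*Abs(u)).
Evaluating at (u, v) = (5, -pi/5):
  L = 0, M = 0, N = 5*sqrt(2)/2.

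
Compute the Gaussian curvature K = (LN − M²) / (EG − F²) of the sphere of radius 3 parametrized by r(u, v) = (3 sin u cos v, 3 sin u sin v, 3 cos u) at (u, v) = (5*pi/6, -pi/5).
K = 1/9

Coefficients of the first fundamental form: E = 9, F = 0, G = 9*sin(u)^2.
Coefficients of the second fundamental form: L = -3*sin(u)/Abs(sin(u)), M = 0, N = -3*sin(u)^3/Abs(sin(u)).
Assemble K = (LN − M²)/(EG − F²) = 1/9. At (u, v) = (5*pi/6, -pi/5): K = 1/9.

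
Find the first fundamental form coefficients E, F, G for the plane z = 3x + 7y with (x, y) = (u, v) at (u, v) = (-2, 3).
E = 10;  F = 21;  G = 50

Partials: r_u = (1, 0, 3), r_v = (0, 1, 7). As functions of (u, v):
  E = r_u · r_u = 10,
  F = r_u · r_v = 21,
  G = r_v · r_v = 50.
Evaluating at (u, v) = (-2, 3): E = 10, F = 21, G = 50.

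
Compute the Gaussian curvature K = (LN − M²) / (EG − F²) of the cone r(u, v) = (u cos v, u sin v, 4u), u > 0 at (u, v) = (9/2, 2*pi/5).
K = 0

Coefficients of the first fundamental form: E = 17, F = 0, G = u^2.
Coefficients of the second fundamental form: L = 0, M = 0, N = 4*sqrt(17)*u^2/(17*Abs(u)).
Assemble K = (LN − M²)/(EG − F²) = 0. At (u, v) = (9/2, 2*pi/5): K = 0.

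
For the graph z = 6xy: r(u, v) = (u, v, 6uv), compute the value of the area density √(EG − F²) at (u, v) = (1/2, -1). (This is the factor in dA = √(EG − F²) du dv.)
√(EG − F²)|_{(1/2, -1)} = sqrt(46)

E = 36*v^2 + 1, F = 36*u*v, G = 36*u^2 + 1, so EG − F² = 36*u^2 + 36*v^2 + 1. Taking the positive square root: √(EG − F²) = sqrt(36*u^2 + 36*v^2 + 1). At (u, v) = (1/2, -1): sqrt(46).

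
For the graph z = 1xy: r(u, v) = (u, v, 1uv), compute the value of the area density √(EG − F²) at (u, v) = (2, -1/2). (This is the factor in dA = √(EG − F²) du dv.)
√(EG − F²)|_{(2, -1/2)} = sqrt(21)/2

E = v^2 + 1, F = u*v, G = u^2 + 1, so EG − F² = u^2 + v^2 + 1. Taking the positive square root: √(EG − F²) = sqrt(u^2 + v^2 + 1). At (u, v) = (2, -1/2): sqrt(21)/2.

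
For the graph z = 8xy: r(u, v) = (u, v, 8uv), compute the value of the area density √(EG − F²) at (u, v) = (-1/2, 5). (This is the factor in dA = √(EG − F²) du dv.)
√(EG − F²)|_{(-1/2, 5)} = 7*sqrt(33)

E = 64*v^2 + 1, F = 64*u*v, G = 64*u^2 + 1, so EG − F² = 64*u^2 + 64*v^2 + 1. Taking the positive square root: √(EG − F²) = sqrt(64*u^2 + 64*v^2 + 1). At (u, v) = (-1/2, 5): 7*sqrt(33).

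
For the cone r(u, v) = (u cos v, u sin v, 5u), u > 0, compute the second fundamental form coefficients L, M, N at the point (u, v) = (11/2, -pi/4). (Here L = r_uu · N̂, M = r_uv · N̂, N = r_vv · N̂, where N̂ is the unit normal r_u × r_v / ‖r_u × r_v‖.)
L = 0;  M = 0;  N = 55*sqrt(26)/52

Compute the unit normal N̂(u, v) = (-5*sqrt(26)*u*cos(v)/(26*Abs(u)), -5*sqrt(26)*u*sin(v)/(26*Abs(u)), sqrt(26)*u/(26*Abs(u))), and the second partials r_uu, r_uv, r_vv. Take dot products:
  L(u, v) = r_uu · N̂ = 0,
  M(u, v) = r_uv · N̂ = 0,
  N(u, v) = r_vv · N̂ = 5*sqrt(26)*u^2/(26*Abs(u)).
Evaluating at (u, v) = (11/2, -pi/4):
  L = 0, M = 0, N = 55*sqrt(26)/52.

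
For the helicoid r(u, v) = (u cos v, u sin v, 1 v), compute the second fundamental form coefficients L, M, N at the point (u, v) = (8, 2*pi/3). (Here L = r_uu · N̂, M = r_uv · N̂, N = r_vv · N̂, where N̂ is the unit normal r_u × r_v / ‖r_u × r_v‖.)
L = 0;  M = -sqrt(65)/65;  N = 0

Compute the unit normal N̂(u, v) = (sin(v)/sqrt(u^2 + 1), -cos(v)/sqrt(u^2 + 1), u/sqrt(u^2 + 1)), and the second partials r_uu, r_uv, r_vv. Take dot products:
  L(u, v) = r_uu · N̂ = 0,
  M(u, v) = r_uv · N̂ = -1/sqrt(u^2 + 1),
  N(u, v) = r_vv · N̂ = 0.
Evaluating at (u, v) = (8, 2*pi/3):
  L = 0, M = -sqrt(65)/65, N = 0.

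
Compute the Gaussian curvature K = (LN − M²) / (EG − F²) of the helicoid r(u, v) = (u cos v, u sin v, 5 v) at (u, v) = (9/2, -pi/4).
K = -400/32761

Coefficients of the first fundamental form: E = 1, F = 0, G = u^2 + 25.
Coefficients of the second fundamental form: L = 0, M = -5/sqrt(u^2 + 25), N = 0.
Assemble K = (LN − M²)/(EG − F²) = -25/(u^2 + 25)^2. At (u, v) = (9/2, -pi/4): K = -400/32761.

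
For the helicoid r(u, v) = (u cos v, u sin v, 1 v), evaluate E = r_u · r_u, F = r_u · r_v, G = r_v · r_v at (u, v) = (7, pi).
E = 1;  F = 0;  G = 50

Partials: r_u = (cos(v), sin(v), 0), r_v = (-u*sin(v), u*cos(v), 1). As functions of (u, v):
  E = r_u · r_u = 1,
  F = r_u · r_v = 0,
  G = r_v · r_v = u^2 + 1.
Evaluating at (u, v) = (7, pi): E = 1, F = 0, G = 50.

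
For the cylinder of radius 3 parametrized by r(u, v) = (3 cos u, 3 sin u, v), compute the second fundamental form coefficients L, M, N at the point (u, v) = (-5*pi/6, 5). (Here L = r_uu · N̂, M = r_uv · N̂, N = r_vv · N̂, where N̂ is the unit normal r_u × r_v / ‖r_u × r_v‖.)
L = -3;  M = 0;  N = 0

Compute the unit normal N̂(u, v) = (cos(u), sin(u), 0), and the second partials r_uu, r_uv, r_vv. Take dot products:
  L(u, v) = r_uu · N̂ = -3,
  M(u, v) = r_uv · N̂ = 0,
  N(u, v) = r_vv · N̂ = 0.
Evaluating at (u, v) = (-5*pi/6, 5):
  L = -3, M = 0, N = 0.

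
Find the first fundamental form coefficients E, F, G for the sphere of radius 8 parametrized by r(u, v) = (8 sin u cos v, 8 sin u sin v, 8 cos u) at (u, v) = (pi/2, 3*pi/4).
E = 64;  F = 0;  G = 64

Partials: r_u = (8*cos(u)*cos(v), 8*sin(v)*cos(u), -8*sin(u)), r_v = (-8*sin(u)*sin(v), 8*sin(u)*cos(v), 0). As functions of (u, v):
  E = r_u · r_u = 64,
  F = r_u · r_v = 0,
  G = r_v · r_v = 64*sin(u)^2.
Evaluating at (u, v) = (pi/2, 3*pi/4): E = 64, F = 0, G = 64.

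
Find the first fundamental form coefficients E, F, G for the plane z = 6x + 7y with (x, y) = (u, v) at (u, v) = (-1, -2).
E = 37;  F = 42;  G = 50

Partials: r_u = (1, 0, 6), r_v = (0, 1, 7). As functions of (u, v):
  E = r_u · r_u = 37,
  F = r_u · r_v = 42,
  G = r_v · r_v = 50.
Evaluating at (u, v) = (-1, -2): E = 37, F = 42, G = 50.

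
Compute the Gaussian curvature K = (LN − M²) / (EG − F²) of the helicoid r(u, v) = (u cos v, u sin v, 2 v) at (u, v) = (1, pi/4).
K = -4/25

Coefficients of the first fundamental form: E = 1, F = 0, G = u^2 + 4.
Coefficients of the second fundamental form: L = 0, M = -2/sqrt(u^2 + 4), N = 0.
Assemble K = (LN − M²)/(EG − F²) = -4/(u^2 + 4)^2. At (u, v) = (1, pi/4): K = -4/25.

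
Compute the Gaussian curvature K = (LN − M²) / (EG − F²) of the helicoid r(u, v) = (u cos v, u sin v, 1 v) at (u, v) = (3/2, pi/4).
K = -16/169

Coefficients of the first fundamental form: E = 1, F = 0, G = u^2 + 1.
Coefficients of the second fundamental form: L = 0, M = -1/sqrt(u^2 + 1), N = 0.
Assemble K = (LN − M²)/(EG − F²) = -1/(u^2 + 1)^2. At (u, v) = (3/2, pi/4): K = -16/169.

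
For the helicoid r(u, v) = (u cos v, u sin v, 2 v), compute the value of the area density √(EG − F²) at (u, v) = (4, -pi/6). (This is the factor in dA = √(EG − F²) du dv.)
√(EG − F²)|_{(4, -pi/6)} = 2*sqrt(5)

E = 1, F = 0, G = u^2 + 4, so EG − F² = u^2 + 4. Taking the positive square root: √(EG − F²) = sqrt(u^2 + 4). At (u, v) = (4, -pi/6): 2*sqrt(5).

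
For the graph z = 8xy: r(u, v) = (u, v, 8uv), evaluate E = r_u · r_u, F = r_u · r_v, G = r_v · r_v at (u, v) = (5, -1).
E = 65;  F = -320;  G = 1601

Partials: r_u = (1, 0, 8*v), r_v = (0, 1, 8*u). As functions of (u, v):
  E = r_u · r_u = 64*v^2 + 1,
  F = r_u · r_v = 64*u*v,
  G = r_v · r_v = 64*u^2 + 1.
Evaluating at (u, v) = (5, -1): E = 65, F = -320, G = 1601.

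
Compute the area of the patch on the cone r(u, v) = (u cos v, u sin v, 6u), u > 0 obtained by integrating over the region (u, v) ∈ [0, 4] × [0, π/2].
Area = 4*sqrt(37)*pi

Area = ∫∫ √(EG − F²) du dv with √(EG − F²) = sqrt(37)*Abs(u). Integrating over [0, 4] × [0, π/2] gives 4*sqrt(37)*pi.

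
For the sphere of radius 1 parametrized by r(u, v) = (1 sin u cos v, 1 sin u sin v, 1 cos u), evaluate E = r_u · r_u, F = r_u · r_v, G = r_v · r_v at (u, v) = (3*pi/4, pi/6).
E = 1;  F = 0;  G = 1/2

Partials: r_u = (cos(u)*cos(v), sin(v)*cos(u), -sin(u)), r_v = (-sin(u)*sin(v), sin(u)*cos(v), 0). As functions of (u, v):
  E = r_u · r_u = 1,
  F = r_u · r_v = 0,
  G = r_v · r_v = sin(u)^2.
Evaluating at (u, v) = (3*pi/4, pi/6): E = 1, F = 0, G = 1/2.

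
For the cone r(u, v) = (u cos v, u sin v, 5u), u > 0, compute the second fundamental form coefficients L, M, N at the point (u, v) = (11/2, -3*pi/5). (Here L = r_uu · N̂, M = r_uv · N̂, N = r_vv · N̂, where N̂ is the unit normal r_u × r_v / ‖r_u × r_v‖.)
L = 0;  M = 0;  N = 55*sqrt(26)/52

Compute the unit normal N̂(u, v) = (-5*sqrt(26)*u*cos(v)/(26*Abs(u)), -5*sqrt(26)*u*sin(v)/(26*Abs(u)), sqrt(26)*u/(26*Abs(u))), and the second partials r_uu, r_uv, r_vv. Take dot products:
  L(u, v) = r_uu · N̂ = 0,
  M(u, v) = r_uv · N̂ = 0,
  N(u, v) = r_vv · N̂ = 5*sqrt(26)*u^2/(26*Abs(u)).
Evaluating at (u, v) = (11/2, -3*pi/5):
  L = 0, M = 0, N = 55*sqrt(26)/52.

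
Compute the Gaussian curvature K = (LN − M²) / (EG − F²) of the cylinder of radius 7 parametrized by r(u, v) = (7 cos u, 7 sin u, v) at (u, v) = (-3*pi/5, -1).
K = 0

Coefficients of the first fundamental form: E = 49, F = 0, G = 1.
Coefficients of the second fundamental form: L = -7, M = 0, N = 0.
Assemble K = (LN − M²)/(EG − F²) = 0. At (u, v) = (-3*pi/5, -1): K = 0.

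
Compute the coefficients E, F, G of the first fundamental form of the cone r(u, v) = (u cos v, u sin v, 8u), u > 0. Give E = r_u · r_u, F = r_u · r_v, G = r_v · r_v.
E = 65;  F = 0;  G = u^2

Compute partials: r_u = (cos(v), sin(v), 8), r_v = (-u*sin(v), u*cos(v), 0). Then
  E = r_u · r_u = 65,
  F = r_u · r_v = 0,
  G = r_v · r_v = u^2.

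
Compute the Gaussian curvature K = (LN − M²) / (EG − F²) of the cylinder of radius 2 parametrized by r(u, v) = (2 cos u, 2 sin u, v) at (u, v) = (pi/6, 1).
K = 0

Coefficients of the first fundamental form: E = 4, F = 0, G = 1.
Coefficients of the second fundamental form: L = -2, M = 0, N = 0.
Assemble K = (LN − M²)/(EG − F²) = 0. At (u, v) = (pi/6, 1): K = 0.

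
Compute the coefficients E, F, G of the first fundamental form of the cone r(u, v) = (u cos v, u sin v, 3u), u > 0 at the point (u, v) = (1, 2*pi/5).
E = 10;  F = 0;  G = 1

Partials: r_u = (cos(v), sin(v), 3), r_v = (-u*sin(v), u*cos(v), 0). As functions of (u, v):
  E = r_u · r_u = 10,
  F = r_u · r_v = 0,
  G = r_v · r_v = u^2.
Evaluating at (u, v) = (1, 2*pi/5): E = 10, F = 0, G = 1.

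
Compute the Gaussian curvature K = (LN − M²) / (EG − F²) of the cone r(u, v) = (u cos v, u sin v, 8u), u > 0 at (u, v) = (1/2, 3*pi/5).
K = 0

Coefficients of the first fundamental form: E = 65, F = 0, G = u^2.
Coefficients of the second fundamental form: L = 0, M = 0, N = 8*sqrt(65)*u^2/(65*Abs(u)).
Assemble K = (LN − M²)/(EG − F²) = 0. At (u, v) = (1/2, 3*pi/5): K = 0.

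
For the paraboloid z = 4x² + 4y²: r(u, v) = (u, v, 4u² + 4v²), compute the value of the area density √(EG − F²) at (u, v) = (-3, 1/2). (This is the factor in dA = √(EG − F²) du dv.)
√(EG − F²)|_{(-3, 1/2)} = sqrt(593)

E = 64*u^2 + 1, F = 64*u*v, G = 64*v^2 + 1, so EG − F² = 64*u^2 + 64*v^2 + 1. Taking the positive square root: √(EG − F²) = sqrt(64*u^2 + 64*v^2 + 1). At (u, v) = (-3, 1/2): sqrt(593).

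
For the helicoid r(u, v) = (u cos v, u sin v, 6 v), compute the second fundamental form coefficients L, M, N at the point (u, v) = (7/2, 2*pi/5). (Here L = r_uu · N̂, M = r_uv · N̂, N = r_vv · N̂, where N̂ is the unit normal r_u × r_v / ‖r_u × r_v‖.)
L = 0;  M = -12*sqrt(193)/193;  N = 0

Compute the unit normal N̂(u, v) = (6*sin(v)/sqrt(u^2 + 36), -6*cos(v)/sqrt(u^2 + 36), u/sqrt(u^2 + 36)), and the second partials r_uu, r_uv, r_vv. Take dot products:
  L(u, v) = r_uu · N̂ = 0,
  M(u, v) = r_uv · N̂ = -6/sqrt(u^2 + 36),
  N(u, v) = r_vv · N̂ = 0.
Evaluating at (u, v) = (7/2, 2*pi/5):
  L = 0, M = -12*sqrt(193)/193, N = 0.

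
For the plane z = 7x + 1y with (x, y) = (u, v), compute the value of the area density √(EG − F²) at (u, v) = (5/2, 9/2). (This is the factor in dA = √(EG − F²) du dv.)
√(EG − F²)|_{(5/2, 9/2)} = sqrt(51)

E = 50, F = 7, G = 2, so EG − F² = 51. Taking the positive square root: √(EG − F²) = sqrt(51). At (u, v) = (5/2, 9/2): sqrt(51).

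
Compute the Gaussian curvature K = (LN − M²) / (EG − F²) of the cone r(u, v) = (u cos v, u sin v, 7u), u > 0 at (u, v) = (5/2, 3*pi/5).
K = 0

Coefficients of the first fundamental form: E = 50, F = 0, G = u^2.
Coefficients of the second fundamental form: L = 0, M = 0, N = 7*sqrt(2)*u^2/(10*Abs(u)).
Assemble K = (LN − M²)/(EG − F²) = 0. At (u, v) = (5/2, 3*pi/5): K = 0.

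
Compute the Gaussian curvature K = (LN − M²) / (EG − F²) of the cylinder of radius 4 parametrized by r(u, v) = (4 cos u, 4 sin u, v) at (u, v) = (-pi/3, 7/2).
K = 0

Coefficients of the first fundamental form: E = 16, F = 0, G = 1.
Coefficients of the second fundamental form: L = -4, M = 0, N = 0.
Assemble K = (LN − M²)/(EG − F²) = 0. At (u, v) = (-pi/3, 7/2): K = 0.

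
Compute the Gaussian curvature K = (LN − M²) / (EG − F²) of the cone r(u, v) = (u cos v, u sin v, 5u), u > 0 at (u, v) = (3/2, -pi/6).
K = 0

Coefficients of the first fundamental form: E = 26, F = 0, G = u^2.
Coefficients of the second fundamental form: L = 0, M = 0, N = 5*sqrt(26)*u^2/(26*Abs(u)).
Assemble K = (LN − M²)/(EG − F²) = 0. At (u, v) = (3/2, -pi/6): K = 0.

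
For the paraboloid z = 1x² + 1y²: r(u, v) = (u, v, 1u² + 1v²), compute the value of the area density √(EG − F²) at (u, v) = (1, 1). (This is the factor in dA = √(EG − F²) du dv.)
√(EG − F²)|_{(1, 1)} = 3

E = 4*u^2 + 1, F = 4*u*v, G = 4*v^2 + 1, so EG − F² = 4*u^2 + 4*v^2 + 1. Taking the positive square root: √(EG − F²) = sqrt(4*u^2 + 4*v^2 + 1). At (u, v) = (1, 1): 3.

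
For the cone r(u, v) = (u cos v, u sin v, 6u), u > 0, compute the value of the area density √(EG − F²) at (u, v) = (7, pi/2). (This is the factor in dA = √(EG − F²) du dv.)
√(EG − F²)|_{(7, pi/2)} = 7*sqrt(37)

E = 37, F = 0, G = u^2, so EG − F² = 37*u^2. Taking the positive square root: √(EG − F²) = sqrt(37)*Abs(u). At (u, v) = (7, pi/2): 7*sqrt(37).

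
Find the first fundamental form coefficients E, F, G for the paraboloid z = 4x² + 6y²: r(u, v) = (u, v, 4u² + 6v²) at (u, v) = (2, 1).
E = 257;  F = 192;  G = 145

Partials: r_u = (1, 0, 8*u), r_v = (0, 1, 12*v). As functions of (u, v):
  E = r_u · r_u = 64*u^2 + 1,
  F = r_u · r_v = 96*u*v,
  G = r_v · r_v = 144*v^2 + 1.
Evaluating at (u, v) = (2, 1): E = 257, F = 192, G = 145.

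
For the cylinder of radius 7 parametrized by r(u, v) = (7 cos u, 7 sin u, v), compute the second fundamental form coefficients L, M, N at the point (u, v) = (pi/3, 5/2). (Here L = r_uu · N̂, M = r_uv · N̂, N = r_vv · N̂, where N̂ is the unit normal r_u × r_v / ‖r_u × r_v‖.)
L = -7;  M = 0;  N = 0

Compute the unit normal N̂(u, v) = (cos(u), sin(u), 0), and the second partials r_uu, r_uv, r_vv. Take dot products:
  L(u, v) = r_uu · N̂ = -7,
  M(u, v) = r_uv · N̂ = 0,
  N(u, v) = r_vv · N̂ = 0.
Evaluating at (u, v) = (pi/3, 5/2):
  L = -7, M = 0, N = 0.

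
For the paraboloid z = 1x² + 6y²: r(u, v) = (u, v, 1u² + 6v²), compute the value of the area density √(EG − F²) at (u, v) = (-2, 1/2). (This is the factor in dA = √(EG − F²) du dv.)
√(EG − F²)|_{(-2, 1/2)} = sqrt(53)

E = 4*u^2 + 1, F = 24*u*v, G = 144*v^2 + 1, so EG − F² = 4*u^2 + 144*v^2 + 1. Taking the positive square root: √(EG − F²) = sqrt(4*u^2 + 144*v^2 + 1). At (u, v) = (-2, 1/2): sqrt(53).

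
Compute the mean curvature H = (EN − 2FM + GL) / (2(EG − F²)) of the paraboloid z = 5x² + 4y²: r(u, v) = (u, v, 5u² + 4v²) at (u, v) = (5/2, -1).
H = 41*sqrt(690)/6900

With E = 100*u^2 + 1, F = 80*u*v, G = 64*v^2 + 1, L = 10/sqrt(100*u^2 + 64*v^2 + 1), M = 0, N = 8/sqrt(100*u^2 + 64*v^2 + 1), assemble
  H = (EN − 2FM + GL) / (2(EG − F²)) = (400*u^2 + 320*v^2 + 9)/(100*u^2 + 64*v^2 + 1)^(3/2).
At (u, v) = (5/2, -1): H = 41*sqrt(690)/6900.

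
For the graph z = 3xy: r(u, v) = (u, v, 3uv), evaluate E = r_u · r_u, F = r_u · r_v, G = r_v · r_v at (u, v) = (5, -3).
E = 82;  F = -135;  G = 226

Partials: r_u = (1, 0, 3*v), r_v = (0, 1, 3*u). As functions of (u, v):
  E = r_u · r_u = 9*v^2 + 1,
  F = r_u · r_v = 9*u*v,
  G = r_v · r_v = 9*u^2 + 1.
Evaluating at (u, v) = (5, -3): E = 82, F = -135, G = 226.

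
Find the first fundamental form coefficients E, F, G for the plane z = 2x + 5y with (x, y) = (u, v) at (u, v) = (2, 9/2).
E = 5;  F = 10;  G = 26

Partials: r_u = (1, 0, 2), r_v = (0, 1, 5). As functions of (u, v):
  E = r_u · r_u = 5,
  F = r_u · r_v = 10,
  G = r_v · r_v = 26.
Evaluating at (u, v) = (2, 9/2): E = 5, F = 10, G = 26.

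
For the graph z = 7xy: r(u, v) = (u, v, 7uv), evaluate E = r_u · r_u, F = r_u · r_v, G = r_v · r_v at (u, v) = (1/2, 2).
E = 197;  F = 49;  G = 53/4

Partials: r_u = (1, 0, 7*v), r_v = (0, 1, 7*u). As functions of (u, v):
  E = r_u · r_u = 49*v^2 + 1,
  F = r_u · r_v = 49*u*v,
  G = r_v · r_v = 49*u^2 + 1.
Evaluating at (u, v) = (1/2, 2): E = 197, F = 49, G = 53/4.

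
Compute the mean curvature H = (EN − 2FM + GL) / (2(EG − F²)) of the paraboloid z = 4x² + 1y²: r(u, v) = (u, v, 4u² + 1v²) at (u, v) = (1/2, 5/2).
H = 121*sqrt(42)/1764

With E = 64*u^2 + 1, F = 16*u*v, G = 4*v^2 + 1, L = 8/sqrt(64*u^2 + 4*v^2 + 1), M = 0, N = 2/sqrt(64*u^2 + 4*v^2 + 1), assemble
  H = (EN − 2FM + GL) / (2(EG − F²)) = (64*u^2 + 16*v^2 + 5)/(64*u^2 + 4*v^2 + 1)^(3/2).
At (u, v) = (1/2, 5/2): H = 121*sqrt(42)/1764.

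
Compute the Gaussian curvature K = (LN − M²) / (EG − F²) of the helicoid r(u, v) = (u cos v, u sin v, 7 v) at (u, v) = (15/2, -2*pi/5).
K = -784/177241

Coefficients of the first fundamental form: E = 1, F = 0, G = u^2 + 49.
Coefficients of the second fundamental form: L = 0, M = -7/sqrt(u^2 + 49), N = 0.
Assemble K = (LN − M²)/(EG − F²) = -49/(u^2 + 49)^2. At (u, v) = (15/2, -2*pi/5): K = -784/177241.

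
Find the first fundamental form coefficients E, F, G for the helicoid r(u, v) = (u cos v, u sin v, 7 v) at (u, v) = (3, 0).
E = 1;  F = 0;  G = 58

Partials: r_u = (cos(v), sin(v), 0), r_v = (-u*sin(v), u*cos(v), 7). As functions of (u, v):
  E = r_u · r_u = 1,
  F = r_u · r_v = 0,
  G = r_v · r_v = u^2 + 49.
Evaluating at (u, v) = (3, 0): E = 1, F = 0, G = 58.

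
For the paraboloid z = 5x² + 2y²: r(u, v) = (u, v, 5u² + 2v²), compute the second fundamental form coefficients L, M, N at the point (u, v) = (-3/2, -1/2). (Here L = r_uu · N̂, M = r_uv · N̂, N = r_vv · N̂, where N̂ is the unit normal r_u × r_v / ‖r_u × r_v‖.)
L = sqrt(230)/23;  M = 0;  N = 2*sqrt(230)/115

Compute the unit normal N̂(u, v) = (-10*u/sqrt(100*u^2 + 16*v^2 + 1), -4*v/sqrt(100*u^2 + 16*v^2 + 1), 1/sqrt(100*u^2 + 16*v^2 + 1)), and the second partials r_uu, r_uv, r_vv. Take dot products:
  L(u, v) = r_uu · N̂ = 10/sqrt(100*u^2 + 16*v^2 + 1),
  M(u, v) = r_uv · N̂ = 0,
  N(u, v) = r_vv · N̂ = 4/sqrt(100*u^2 + 16*v^2 + 1).
Evaluating at (u, v) = (-3/2, -1/2):
  L = sqrt(230)/23, M = 0, N = 2*sqrt(230)/115.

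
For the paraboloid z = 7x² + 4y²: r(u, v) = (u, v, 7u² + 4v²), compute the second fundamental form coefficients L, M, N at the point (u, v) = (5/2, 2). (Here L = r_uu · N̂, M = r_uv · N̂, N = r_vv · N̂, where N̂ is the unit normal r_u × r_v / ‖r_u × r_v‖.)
L = 7*sqrt(1482)/741;  M = 0;  N = 4*sqrt(1482)/741

Compute the unit normal N̂(u, v) = (-14*u/sqrt(196*u^2 + 64*v^2 + 1), -8*v/sqrt(196*u^2 + 64*v^2 + 1), 1/sqrt(196*u^2 + 64*v^2 + 1)), and the second partials r_uu, r_uv, r_vv. Take dot products:
  L(u, v) = r_uu · N̂ = 14/sqrt(196*u^2 + 64*v^2 + 1),
  M(u, v) = r_uv · N̂ = 0,
  N(u, v) = r_vv · N̂ = 8/sqrt(196*u^2 + 64*v^2 + 1).
Evaluating at (u, v) = (5/2, 2):
  L = 7*sqrt(1482)/741, M = 0, N = 4*sqrt(1482)/741.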